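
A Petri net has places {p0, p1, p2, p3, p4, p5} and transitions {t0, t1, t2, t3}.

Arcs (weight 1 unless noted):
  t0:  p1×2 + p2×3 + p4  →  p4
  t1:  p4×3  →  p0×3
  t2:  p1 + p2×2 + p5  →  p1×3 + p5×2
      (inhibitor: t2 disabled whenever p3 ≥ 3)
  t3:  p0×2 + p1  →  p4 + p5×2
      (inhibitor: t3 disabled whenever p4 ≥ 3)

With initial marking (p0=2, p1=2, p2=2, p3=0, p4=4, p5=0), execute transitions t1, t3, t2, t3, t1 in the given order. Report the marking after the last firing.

step 1: fire t1:  (p0=2, p1=2, p2=2, p3=0, p4=4, p5=0) → (p0=5, p1=2, p2=2, p3=0, p4=1, p5=0)
step 2: fire t3:  (p0=5, p1=2, p2=2, p3=0, p4=1, p5=0) → (p0=3, p1=1, p2=2, p3=0, p4=2, p5=2)
step 3: fire t2:  (p0=3, p1=1, p2=2, p3=0, p4=2, p5=2) → (p0=3, p1=3, p2=0, p3=0, p4=2, p5=3)
step 4: fire t3:  (p0=3, p1=3, p2=0, p3=0, p4=2, p5=3) → (p0=1, p1=2, p2=0, p3=0, p4=3, p5=5)
step 5: fire t1:  (p0=1, p1=2, p2=0, p3=0, p4=3, p5=5) → (p0=4, p1=2, p2=0, p3=0, p4=0, p5=5)

(p0=4, p1=2, p2=0, p3=0, p4=0, p5=5)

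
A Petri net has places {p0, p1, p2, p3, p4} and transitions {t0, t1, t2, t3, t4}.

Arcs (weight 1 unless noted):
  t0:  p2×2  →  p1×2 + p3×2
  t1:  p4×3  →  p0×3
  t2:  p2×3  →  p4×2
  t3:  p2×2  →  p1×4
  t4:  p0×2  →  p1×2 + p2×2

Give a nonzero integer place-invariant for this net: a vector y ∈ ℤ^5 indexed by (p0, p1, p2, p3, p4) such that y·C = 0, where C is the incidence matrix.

y = (p0:3, p1:1, p2:2, p3:1, p4:3)

Incidence matrix C (rows=places, cols=transitions):
       t0   t1   t2   t3   t4
   p0   0    3    0    0   -2
   p1   2    0    0    4    2
   p2  -2    0   -3   -2    2
   p3   2    0    0    0    0
   p4   0   -3    2    0    0

Candidate y = [3, 1, 2, 1, 3]; check y·C column-wise:
  col t0: 3·0 + 1·2 + 2·-2 + 1·2 + 3·0 = 0
  col t1: 3·3 + 1·0 + 2·0 + 1·0 + 3·-3 = 0
  col t2: 3·0 + 1·0 + 2·-3 + 1·0 + 3·2 = 0
  col t3: 3·0 + 1·4 + 2·-2 + 1·0 + 3·0 = 0
  col t4: 3·-2 + 1·2 + 2·2 + 1·0 + 3·0 = 0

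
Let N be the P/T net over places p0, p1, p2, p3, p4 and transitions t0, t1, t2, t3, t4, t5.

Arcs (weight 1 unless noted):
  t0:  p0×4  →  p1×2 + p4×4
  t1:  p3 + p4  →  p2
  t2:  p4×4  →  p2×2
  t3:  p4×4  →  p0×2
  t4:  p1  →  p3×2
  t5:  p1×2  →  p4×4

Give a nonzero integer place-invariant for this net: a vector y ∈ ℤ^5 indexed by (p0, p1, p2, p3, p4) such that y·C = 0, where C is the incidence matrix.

y = (p0:2, p1:2, p2:2, p3:1, p4:1)

Incidence matrix C (rows=places, cols=transitions):
       t0   t1   t2   t3   t4   t5
   p0  -4    0    0    2    0    0
   p1   2    0    0    0   -1   -2
   p2   0    1    2    0    0    0
   p3   0   -1    0    0    2    0
   p4   4   -1   -4   -4    0    4

Candidate y = [2, 2, 2, 1, 1]; check y·C column-wise:
  col t0: 2·-4 + 2·2 + 2·0 + 1·0 + 1·4 = 0
  col t1: 2·0 + 2·0 + 2·1 + 1·-1 + 1·-1 = 0
  col t2: 2·0 + 2·0 + 2·2 + 1·0 + 1·-4 = 0
  col t3: 2·2 + 2·0 + 2·0 + 1·0 + 1·-4 = 0
  col t4: 2·0 + 2·-1 + 2·0 + 1·2 + 1·0 = 0
  col t5: 2·0 + 2·-2 + 2·0 + 1·0 + 1·4 = 0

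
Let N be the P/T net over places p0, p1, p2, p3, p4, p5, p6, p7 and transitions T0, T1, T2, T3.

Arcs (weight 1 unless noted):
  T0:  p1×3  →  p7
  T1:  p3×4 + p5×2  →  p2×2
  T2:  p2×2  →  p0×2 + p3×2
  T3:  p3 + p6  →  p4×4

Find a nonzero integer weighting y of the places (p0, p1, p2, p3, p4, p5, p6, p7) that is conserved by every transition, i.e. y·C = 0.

y = (p0:4, p1:0, p2:8, p3:4, p4:1, p5:0, p6:0, p7:0)

Incidence matrix C (rows=places, cols=transitions):
       T0   T1   T2   T3
   p0   0    0    2    0
   p1  -3    0    0    0
   p2   0    2   -2    0
   p3   0   -4    2   -1
   p4   0    0    0    4
   p5   0   -2    0    0
   p6   0    0    0   -1
   p7   1    0    0    0

Candidate y = [4, 0, 8, 4, 1, 0, 0, 0]; check y·C column-wise:
  col T0: 4·0 + 0·-3 + 8·0 + 4·0 + 1·0 + 0·1 = 0
  col T1: 4·0 + 8·2 + 4·-4 + 1·0 + 0·-2 = 0
  col T2: 4·2 + 8·-2 + 4·2 + 1·0 = 0
  col T3: 4·0 + 8·0 + 4·-1 + 1·4 + 0·-1 = 0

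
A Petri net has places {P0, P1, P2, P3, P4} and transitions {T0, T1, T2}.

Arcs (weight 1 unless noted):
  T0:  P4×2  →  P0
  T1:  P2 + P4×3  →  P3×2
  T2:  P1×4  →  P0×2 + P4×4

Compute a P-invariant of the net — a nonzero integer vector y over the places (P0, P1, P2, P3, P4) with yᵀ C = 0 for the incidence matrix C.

y = (P0:0, P1:0, P2:2, P3:1, P4:0)

Incidence matrix C (rows=places, cols=transitions):
       T0   T1   T2
   P0   1    0    2
   P1   0    0   -4
   P2   0   -1    0
   P3   0    2    0
   P4  -2   -3    4

Candidate y = [0, 0, 2, 1, 0]; check y·C column-wise:
  col T0: 0·1 + 2·0 + 1·0 + 0·-2 = 0
  col T1: 2·-1 + 1·2 + 0·-3 = 0
  col T2: 0·2 + 0·-4 + 2·0 + 1·0 + 0·4 = 0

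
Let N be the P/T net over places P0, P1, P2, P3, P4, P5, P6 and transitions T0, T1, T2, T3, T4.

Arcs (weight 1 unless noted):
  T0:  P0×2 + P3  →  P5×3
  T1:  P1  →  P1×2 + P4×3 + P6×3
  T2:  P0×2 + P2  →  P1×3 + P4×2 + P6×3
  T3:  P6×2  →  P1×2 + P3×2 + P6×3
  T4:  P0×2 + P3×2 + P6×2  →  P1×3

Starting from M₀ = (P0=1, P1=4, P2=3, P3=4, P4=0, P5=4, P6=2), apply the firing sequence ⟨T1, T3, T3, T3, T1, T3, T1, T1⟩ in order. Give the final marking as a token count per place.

step 1: fire T1:  (P0=1, P1=4, P2=3, P3=4, P4=0, P5=4, P6=2) → (P0=1, P1=5, P2=3, P3=4, P4=3, P5=4, P6=5)
step 2: fire T3:  (P0=1, P1=5, P2=3, P3=4, P4=3, P5=4, P6=5) → (P0=1, P1=7, P2=3, P3=6, P4=3, P5=4, P6=6)
step 3: fire T3:  (P0=1, P1=7, P2=3, P3=6, P4=3, P5=4, P6=6) → (P0=1, P1=9, P2=3, P3=8, P4=3, P5=4, P6=7)
step 4: fire T3:  (P0=1, P1=9, P2=3, P3=8, P4=3, P5=4, P6=7) → (P0=1, P1=11, P2=3, P3=10, P4=3, P5=4, P6=8)
step 5: fire T1:  (P0=1, P1=11, P2=3, P3=10, P4=3, P5=4, P6=8) → (P0=1, P1=12, P2=3, P3=10, P4=6, P5=4, P6=11)
step 6: fire T3:  (P0=1, P1=12, P2=3, P3=10, P4=6, P5=4, P6=11) → (P0=1, P1=14, P2=3, P3=12, P4=6, P5=4, P6=12)
step 7: fire T1:  (P0=1, P1=14, P2=3, P3=12, P4=6, P5=4, P6=12) → (P0=1, P1=15, P2=3, P3=12, P4=9, P5=4, P6=15)
step 8: fire T1:  (P0=1, P1=15, P2=3, P3=12, P4=9, P5=4, P6=15) → (P0=1, P1=16, P2=3, P3=12, P4=12, P5=4, P6=18)

(P0=1, P1=16, P2=3, P3=12, P4=12, P5=4, P6=18)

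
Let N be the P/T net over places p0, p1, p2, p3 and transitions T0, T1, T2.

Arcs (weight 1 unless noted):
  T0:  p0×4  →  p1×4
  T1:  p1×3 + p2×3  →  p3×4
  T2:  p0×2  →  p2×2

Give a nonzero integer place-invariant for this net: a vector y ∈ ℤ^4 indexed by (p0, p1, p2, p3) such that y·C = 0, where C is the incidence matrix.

y = (p0:2, p1:2, p2:2, p3:3)

Incidence matrix C (rows=places, cols=transitions):
       T0   T1   T2
   p0  -4    0   -2
   p1   4   -3    0
   p2   0   -3    2
   p3   0    4    0

Candidate y = [2, 2, 2, 3]; check y·C column-wise:
  col T0: 2·-4 + 2·4 + 2·0 + 3·0 = 0
  col T1: 2·0 + 2·-3 + 2·-3 + 3·4 = 0
  col T2: 2·-2 + 2·0 + 2·2 + 3·0 = 0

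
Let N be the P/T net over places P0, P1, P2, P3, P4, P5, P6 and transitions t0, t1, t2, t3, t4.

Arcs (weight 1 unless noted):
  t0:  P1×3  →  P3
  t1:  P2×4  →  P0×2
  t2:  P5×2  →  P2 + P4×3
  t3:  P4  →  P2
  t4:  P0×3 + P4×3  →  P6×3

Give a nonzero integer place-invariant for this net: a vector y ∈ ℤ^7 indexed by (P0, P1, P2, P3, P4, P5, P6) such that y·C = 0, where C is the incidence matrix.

y = (P0:0, P1:1, P2:0, P3:3, P4:0, P5:0, P6:0)

Incidence matrix C (rows=places, cols=transitions):
       t0   t1   t2   t3   t4
   P0   0    2    0    0   -3
   P1  -3    0    0    0    0
   P2   0   -4    1    1    0
   P3   1    0    0    0    0
   P4   0    0    3   -1   -3
   P5   0    0   -2    0    0
   P6   0    0    0    0    3

Candidate y = [0, 1, 0, 3, 0, 0, 0]; check y·C column-wise:
  col t0: 1·-3 + 3·1 = 0
  col t1: 0·2 + 1·0 + 0·-4 + 3·0 = 0
  col t2: 1·0 + 0·1 + 3·0 + 0·3 + 0·-2 = 0
  col t3: 1·0 + 0·1 + 3·0 + 0·-1 = 0
  col t4: 0·-3 + 1·0 + 3·0 + 0·-3 + 0·3 = 0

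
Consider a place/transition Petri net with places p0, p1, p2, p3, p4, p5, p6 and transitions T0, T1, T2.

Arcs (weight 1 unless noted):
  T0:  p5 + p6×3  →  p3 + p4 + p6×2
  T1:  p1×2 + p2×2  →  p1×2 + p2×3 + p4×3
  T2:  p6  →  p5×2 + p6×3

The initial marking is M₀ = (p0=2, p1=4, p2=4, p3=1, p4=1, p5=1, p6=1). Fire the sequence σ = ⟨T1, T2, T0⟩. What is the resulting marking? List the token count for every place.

(p0=2, p1=4, p2=5, p3=2, p4=5, p5=2, p6=2)

step 1: fire T1:  (p0=2, p1=4, p2=4, p3=1, p4=1, p5=1, p6=1) → (p0=2, p1=4, p2=5, p3=1, p4=4, p5=1, p6=1)
step 2: fire T2:  (p0=2, p1=4, p2=5, p3=1, p4=4, p5=1, p6=1) → (p0=2, p1=4, p2=5, p3=1, p4=4, p5=3, p6=3)
step 3: fire T0:  (p0=2, p1=4, p2=5, p3=1, p4=4, p5=3, p6=3) → (p0=2, p1=4, p2=5, p3=2, p4=5, p5=2, p6=2)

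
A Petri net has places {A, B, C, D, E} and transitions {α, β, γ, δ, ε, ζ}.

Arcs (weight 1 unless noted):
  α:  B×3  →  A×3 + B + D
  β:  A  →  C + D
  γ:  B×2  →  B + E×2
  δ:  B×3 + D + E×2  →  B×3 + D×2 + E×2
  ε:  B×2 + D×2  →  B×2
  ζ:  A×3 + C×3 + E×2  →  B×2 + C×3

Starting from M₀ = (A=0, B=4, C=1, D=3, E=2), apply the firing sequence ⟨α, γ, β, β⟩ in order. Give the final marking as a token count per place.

(A=1, B=1, C=3, D=6, E=4)

step 1: fire α:  (A=0, B=4, C=1, D=3, E=2) → (A=3, B=2, C=1, D=4, E=2)
step 2: fire γ:  (A=3, B=2, C=1, D=4, E=2) → (A=3, B=1, C=1, D=4, E=4)
step 3: fire β:  (A=3, B=1, C=1, D=4, E=4) → (A=2, B=1, C=2, D=5, E=4)
step 4: fire β:  (A=2, B=1, C=2, D=5, E=4) → (A=1, B=1, C=3, D=6, E=4)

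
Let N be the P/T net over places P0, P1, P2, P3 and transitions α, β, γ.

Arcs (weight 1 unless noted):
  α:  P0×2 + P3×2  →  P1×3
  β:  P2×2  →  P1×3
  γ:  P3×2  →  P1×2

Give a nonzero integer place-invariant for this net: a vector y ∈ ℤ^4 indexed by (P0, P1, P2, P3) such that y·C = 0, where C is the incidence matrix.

y = (P0:1, P1:2, P2:3, P3:2)

Incidence matrix C (rows=places, cols=transitions):
        α    β    γ
   P0  -2    0    0
   P1   3    3    2
   P2   0   -2    0
   P3  -2    0   -2

Candidate y = [1, 2, 3, 2]; check y·C column-wise:
  col α: 1·-2 + 2·3 + 3·0 + 2·-2 = 0
  col β: 1·0 + 2·3 + 3·-2 + 2·0 = 0
  col γ: 1·0 + 2·2 + 3·0 + 2·-2 = 0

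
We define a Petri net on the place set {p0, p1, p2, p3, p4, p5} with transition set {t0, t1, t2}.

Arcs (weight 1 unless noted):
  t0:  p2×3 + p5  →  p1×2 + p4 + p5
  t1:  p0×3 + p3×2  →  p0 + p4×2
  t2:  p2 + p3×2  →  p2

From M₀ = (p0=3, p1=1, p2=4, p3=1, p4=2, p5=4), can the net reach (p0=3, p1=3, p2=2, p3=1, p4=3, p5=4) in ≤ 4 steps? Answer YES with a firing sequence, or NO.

depth 0: 1 marking
depth 1: 2 markings reached so far
depth 2: 2 markings reached so far
(frontier empty at depth 2; search complete)
target is not among the 2 markings reachable within 4 steps

NO — not reachable within 4 firings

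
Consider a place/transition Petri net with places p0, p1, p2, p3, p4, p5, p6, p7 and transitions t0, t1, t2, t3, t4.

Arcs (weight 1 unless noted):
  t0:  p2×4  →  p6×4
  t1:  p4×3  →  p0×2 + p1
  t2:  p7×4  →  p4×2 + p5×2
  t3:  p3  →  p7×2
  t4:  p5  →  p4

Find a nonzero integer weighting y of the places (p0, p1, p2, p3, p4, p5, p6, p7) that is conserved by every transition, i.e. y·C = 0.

Incidence matrix C (rows=places, cols=transitions):
       t0   t1   t2   t3   t4
   p0   0    2    0    0    0
   p1   0    1    0    0    0
   p2  -4    0    0    0    0
   p3   0    0    0   -1    0
   p4   0   -3    2    0    1
   p5   0    0    2    0   -1
   p6   4    0    0    0    0
   p7   0    0   -4    2    0

Candidate y = [1, -2, 0, 0, 0, 0, 0, 0]; check y·C column-wise:
  col t0: 1·0 + -2·0 + 0·-4 + 0·4 = 0
  col t1: 1·2 + -2·1 + 0·-3 = 0
  col t2: 1·0 + -2·0 + 0·2 + 0·2 + 0·-4 = 0
  col t3: 1·0 + -2·0 + 0·-1 + 0·2 = 0
  col t4: 1·0 + -2·0 + 0·1 + 0·-1 = 0

y = (p0:1, p1:-2, p2:0, p3:0, p4:0, p5:0, p6:0, p7:0)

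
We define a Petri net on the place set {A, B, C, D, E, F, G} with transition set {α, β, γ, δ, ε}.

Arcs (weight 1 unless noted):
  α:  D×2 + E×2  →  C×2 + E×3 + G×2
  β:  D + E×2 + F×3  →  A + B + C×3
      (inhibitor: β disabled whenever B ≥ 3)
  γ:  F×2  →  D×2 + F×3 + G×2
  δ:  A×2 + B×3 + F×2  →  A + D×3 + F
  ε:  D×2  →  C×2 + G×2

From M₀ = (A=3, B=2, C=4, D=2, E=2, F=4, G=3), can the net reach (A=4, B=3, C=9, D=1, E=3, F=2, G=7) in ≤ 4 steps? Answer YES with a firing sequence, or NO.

NO — not reachable within 4 firings

depth 0: 1 marking
depth 1: 5 markings reached so far
depth 2: 9 markings reached so far
depth 3: 19 markings reached so far
depth 4: 31 markings reached so far
target is not among the 31 markings reachable within 4 steps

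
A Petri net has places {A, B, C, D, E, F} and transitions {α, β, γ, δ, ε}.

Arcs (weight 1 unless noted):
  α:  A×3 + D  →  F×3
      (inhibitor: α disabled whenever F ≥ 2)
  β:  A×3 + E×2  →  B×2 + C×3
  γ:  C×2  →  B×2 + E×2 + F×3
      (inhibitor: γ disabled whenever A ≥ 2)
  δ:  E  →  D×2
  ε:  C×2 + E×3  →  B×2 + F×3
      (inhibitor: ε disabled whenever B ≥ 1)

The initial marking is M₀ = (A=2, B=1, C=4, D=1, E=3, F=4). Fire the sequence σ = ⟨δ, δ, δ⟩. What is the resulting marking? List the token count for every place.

(A=2, B=1, C=4, D=7, E=0, F=4)

step 1: fire δ:  (A=2, B=1, C=4, D=1, E=3, F=4) → (A=2, B=1, C=4, D=3, E=2, F=4)
step 2: fire δ:  (A=2, B=1, C=4, D=3, E=2, F=4) → (A=2, B=1, C=4, D=5, E=1, F=4)
step 3: fire δ:  (A=2, B=1, C=4, D=5, E=1, F=4) → (A=2, B=1, C=4, D=7, E=0, F=4)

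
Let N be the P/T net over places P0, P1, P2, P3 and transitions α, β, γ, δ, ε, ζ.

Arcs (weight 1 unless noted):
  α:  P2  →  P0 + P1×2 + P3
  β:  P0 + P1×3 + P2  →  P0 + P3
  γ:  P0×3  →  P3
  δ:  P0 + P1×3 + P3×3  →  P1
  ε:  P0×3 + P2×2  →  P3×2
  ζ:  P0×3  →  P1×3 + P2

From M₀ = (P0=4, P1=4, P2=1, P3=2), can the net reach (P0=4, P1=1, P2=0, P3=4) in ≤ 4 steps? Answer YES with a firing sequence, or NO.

depth 0: 1 marking
depth 1: 5 markings reached so far
depth 2: 10 markings reached so far
depth 3: 13 markings reached so far
depth 4: 16 markings reached so far
target is not among the 16 markings reachable within 4 steps

NO — not reachable within 4 firings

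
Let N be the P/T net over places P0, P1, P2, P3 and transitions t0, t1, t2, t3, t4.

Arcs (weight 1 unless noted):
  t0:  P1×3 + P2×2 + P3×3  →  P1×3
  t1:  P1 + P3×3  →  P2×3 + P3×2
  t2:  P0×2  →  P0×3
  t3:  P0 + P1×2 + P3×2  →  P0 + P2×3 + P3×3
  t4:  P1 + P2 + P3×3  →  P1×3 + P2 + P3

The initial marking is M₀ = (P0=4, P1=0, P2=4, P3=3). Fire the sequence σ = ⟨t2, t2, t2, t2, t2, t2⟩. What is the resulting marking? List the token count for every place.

(P0=10, P1=0, P2=4, P3=3)

step 1: fire t2:  (P0=4, P1=0, P2=4, P3=3) → (P0=5, P1=0, P2=4, P3=3)
step 2: fire t2:  (P0=5, P1=0, P2=4, P3=3) → (P0=6, P1=0, P2=4, P3=3)
step 3: fire t2:  (P0=6, P1=0, P2=4, P3=3) → (P0=7, P1=0, P2=4, P3=3)
step 4: fire t2:  (P0=7, P1=0, P2=4, P3=3) → (P0=8, P1=0, P2=4, P3=3)
step 5: fire t2:  (P0=8, P1=0, P2=4, P3=3) → (P0=9, P1=0, P2=4, P3=3)
step 6: fire t2:  (P0=9, P1=0, P2=4, P3=3) → (P0=10, P1=0, P2=4, P3=3)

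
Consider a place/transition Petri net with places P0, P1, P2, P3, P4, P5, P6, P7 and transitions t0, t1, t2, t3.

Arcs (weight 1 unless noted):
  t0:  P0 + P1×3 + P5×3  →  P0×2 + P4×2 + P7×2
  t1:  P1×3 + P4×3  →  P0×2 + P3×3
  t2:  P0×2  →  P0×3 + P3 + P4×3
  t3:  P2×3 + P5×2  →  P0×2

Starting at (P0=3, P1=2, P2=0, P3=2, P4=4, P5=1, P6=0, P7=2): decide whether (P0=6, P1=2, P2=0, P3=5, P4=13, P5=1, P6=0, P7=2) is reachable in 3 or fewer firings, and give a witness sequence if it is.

step 1: fire t2:  (P0=3, P1=2, P2=0, P3=2, P4=4, P5=1, P6=0, P7=2) → (P0=4, P1=2, P2=0, P3=3, P4=7, P5=1, P6=0, P7=2)
step 2: fire t2:  (P0=4, P1=2, P2=0, P3=3, P4=7, P5=1, P6=0, P7=2) → (P0=5, P1=2, P2=0, P3=4, P4=10, P5=1, P6=0, P7=2)
step 3: fire t2:  (P0=5, P1=2, P2=0, P3=4, P4=10, P5=1, P6=0, P7=2) → (P0=6, P1=2, P2=0, P3=5, P4=13, P5=1, P6=0, P7=2)

YES — reachable via ⟨t2, t2, t2⟩ (3 firings)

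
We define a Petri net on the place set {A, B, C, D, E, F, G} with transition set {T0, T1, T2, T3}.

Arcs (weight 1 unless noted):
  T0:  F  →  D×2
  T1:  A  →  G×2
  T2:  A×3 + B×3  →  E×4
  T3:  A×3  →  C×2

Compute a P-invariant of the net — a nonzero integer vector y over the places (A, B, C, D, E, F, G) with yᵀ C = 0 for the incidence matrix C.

y = (A:0, B:4, C:0, D:0, E:3, F:0, G:0)

Incidence matrix C (rows=places, cols=transitions):
       T0   T1   T2   T3
    A   0   -1   -3   -3
    B   0    0   -3    0
    C   0    0    0    2
    D   2    0    0    0
    E   0    0    4    0
    F  -1    0    0    0
    G   0    2    0    0

Candidate y = [0, 4, 0, 0, 3, 0, 0]; check y·C column-wise:
  col T0: 4·0 + 0·2 + 3·0 + 0·-1 = 0
  col T1: 0·-1 + 4·0 + 3·0 + 0·2 = 0
  col T2: 0·-3 + 4·-3 + 3·4 = 0
  col T3: 0·-3 + 4·0 + 0·2 + 3·0 = 0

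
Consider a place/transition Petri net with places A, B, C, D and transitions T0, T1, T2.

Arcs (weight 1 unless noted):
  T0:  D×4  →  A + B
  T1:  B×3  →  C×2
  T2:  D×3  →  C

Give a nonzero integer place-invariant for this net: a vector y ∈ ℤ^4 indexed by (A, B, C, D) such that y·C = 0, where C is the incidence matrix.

y = (A:2, B:2, C:3, D:1)

Incidence matrix C (rows=places, cols=transitions):
       T0   T1   T2
    A   1    0    0
    B   1   -3    0
    C   0    2    1
    D  -4    0   -3

Candidate y = [2, 2, 3, 1]; check y·C column-wise:
  col T0: 2·1 + 2·1 + 3·0 + 1·-4 = 0
  col T1: 2·0 + 2·-3 + 3·2 + 1·0 = 0
  col T2: 2·0 + 2·0 + 3·1 + 1·-3 = 0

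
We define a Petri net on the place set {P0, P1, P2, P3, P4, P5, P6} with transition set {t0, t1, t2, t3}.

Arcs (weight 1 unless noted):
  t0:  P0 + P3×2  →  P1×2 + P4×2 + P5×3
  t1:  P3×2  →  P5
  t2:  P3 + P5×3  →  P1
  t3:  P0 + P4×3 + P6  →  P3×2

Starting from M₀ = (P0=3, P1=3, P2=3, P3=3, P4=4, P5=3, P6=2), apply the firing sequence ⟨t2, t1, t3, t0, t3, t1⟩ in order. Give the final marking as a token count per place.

(P0=0, P1=6, P2=3, P3=0, P4=0, P5=5, P6=0)

step 1: fire t2:  (P0=3, P1=3, P2=3, P3=3, P4=4, P5=3, P6=2) → (P0=3, P1=4, P2=3, P3=2, P4=4, P5=0, P6=2)
step 2: fire t1:  (P0=3, P1=4, P2=3, P3=2, P4=4, P5=0, P6=2) → (P0=3, P1=4, P2=3, P3=0, P4=4, P5=1, P6=2)
step 3: fire t3:  (P0=3, P1=4, P2=3, P3=0, P4=4, P5=1, P6=2) → (P0=2, P1=4, P2=3, P3=2, P4=1, P5=1, P6=1)
step 4: fire t0:  (P0=2, P1=4, P2=3, P3=2, P4=1, P5=1, P6=1) → (P0=1, P1=6, P2=3, P3=0, P4=3, P5=4, P6=1)
step 5: fire t3:  (P0=1, P1=6, P2=3, P3=0, P4=3, P5=4, P6=1) → (P0=0, P1=6, P2=3, P3=2, P4=0, P5=4, P6=0)
step 6: fire t1:  (P0=0, P1=6, P2=3, P3=2, P4=0, P5=4, P6=0) → (P0=0, P1=6, P2=3, P3=0, P4=0, P5=5, P6=0)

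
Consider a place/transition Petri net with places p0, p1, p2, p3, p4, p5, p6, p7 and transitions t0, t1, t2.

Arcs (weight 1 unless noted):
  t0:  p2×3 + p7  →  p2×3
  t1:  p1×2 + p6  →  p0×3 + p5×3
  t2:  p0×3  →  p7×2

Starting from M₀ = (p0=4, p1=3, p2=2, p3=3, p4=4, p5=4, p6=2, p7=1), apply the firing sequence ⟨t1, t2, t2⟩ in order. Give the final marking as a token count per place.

(p0=1, p1=1, p2=2, p3=3, p4=4, p5=7, p6=1, p7=5)

step 1: fire t1:  (p0=4, p1=3, p2=2, p3=3, p4=4, p5=4, p6=2, p7=1) → (p0=7, p1=1, p2=2, p3=3, p4=4, p5=7, p6=1, p7=1)
step 2: fire t2:  (p0=7, p1=1, p2=2, p3=3, p4=4, p5=7, p6=1, p7=1) → (p0=4, p1=1, p2=2, p3=3, p4=4, p5=7, p6=1, p7=3)
step 3: fire t2:  (p0=4, p1=1, p2=2, p3=3, p4=4, p5=7, p6=1, p7=3) → (p0=1, p1=1, p2=2, p3=3, p4=4, p5=7, p6=1, p7=5)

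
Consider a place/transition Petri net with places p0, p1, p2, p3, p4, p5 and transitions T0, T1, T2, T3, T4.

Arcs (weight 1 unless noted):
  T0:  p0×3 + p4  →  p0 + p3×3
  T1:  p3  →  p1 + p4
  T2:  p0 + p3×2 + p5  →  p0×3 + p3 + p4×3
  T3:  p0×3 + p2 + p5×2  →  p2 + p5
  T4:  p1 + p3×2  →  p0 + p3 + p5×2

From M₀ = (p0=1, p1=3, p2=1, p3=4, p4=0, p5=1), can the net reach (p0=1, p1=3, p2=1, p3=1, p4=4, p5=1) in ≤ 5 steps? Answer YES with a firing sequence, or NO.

YES — reachable via ⟨T1, T2, T4, T3⟩ (4 firings)

step 1: fire T1:  (p0=1, p1=3, p2=1, p3=4, p4=0, p5=1) → (p0=1, p1=4, p2=1, p3=3, p4=1, p5=1)
step 2: fire T2:  (p0=1, p1=4, p2=1, p3=3, p4=1, p5=1) → (p0=3, p1=4, p2=1, p3=2, p4=4, p5=0)
step 3: fire T4:  (p0=3, p1=4, p2=1, p3=2, p4=4, p5=0) → (p0=4, p1=3, p2=1, p3=1, p4=4, p5=2)
step 4: fire T3:  (p0=4, p1=3, p2=1, p3=1, p4=4, p5=2) → (p0=1, p1=3, p2=1, p3=1, p4=4, p5=1)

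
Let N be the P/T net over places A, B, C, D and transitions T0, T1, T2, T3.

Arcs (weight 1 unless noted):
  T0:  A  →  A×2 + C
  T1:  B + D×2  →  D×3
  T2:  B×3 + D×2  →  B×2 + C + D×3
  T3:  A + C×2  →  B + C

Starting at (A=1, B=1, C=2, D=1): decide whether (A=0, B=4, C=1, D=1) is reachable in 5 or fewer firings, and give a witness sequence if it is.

YES — reachable via ⟨T0, T0, T3, T3, T3⟩ (5 firings)

step 1: fire T0:  (A=1, B=1, C=2, D=1) → (A=2, B=1, C=3, D=1)
step 2: fire T0:  (A=2, B=1, C=3, D=1) → (A=3, B=1, C=4, D=1)
step 3: fire T3:  (A=3, B=1, C=4, D=1) → (A=2, B=2, C=3, D=1)
step 4: fire T3:  (A=2, B=2, C=3, D=1) → (A=1, B=3, C=2, D=1)
step 5: fire T3:  (A=1, B=3, C=2, D=1) → (A=0, B=4, C=1, D=1)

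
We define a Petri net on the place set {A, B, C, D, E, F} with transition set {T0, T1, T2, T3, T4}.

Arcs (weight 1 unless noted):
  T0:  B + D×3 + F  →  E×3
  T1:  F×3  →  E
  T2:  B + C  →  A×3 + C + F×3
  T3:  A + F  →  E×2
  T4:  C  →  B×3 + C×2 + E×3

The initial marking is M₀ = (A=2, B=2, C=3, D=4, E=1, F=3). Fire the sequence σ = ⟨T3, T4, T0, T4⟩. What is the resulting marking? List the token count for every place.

step 1: fire T3:  (A=2, B=2, C=3, D=4, E=1, F=3) → (A=1, B=2, C=3, D=4, E=3, F=2)
step 2: fire T4:  (A=1, B=2, C=3, D=4, E=3, F=2) → (A=1, B=5, C=4, D=4, E=6, F=2)
step 3: fire T0:  (A=1, B=5, C=4, D=4, E=6, F=2) → (A=1, B=4, C=4, D=1, E=9, F=1)
step 4: fire T4:  (A=1, B=4, C=4, D=1, E=9, F=1) → (A=1, B=7, C=5, D=1, E=12, F=1)

(A=1, B=7, C=5, D=1, E=12, F=1)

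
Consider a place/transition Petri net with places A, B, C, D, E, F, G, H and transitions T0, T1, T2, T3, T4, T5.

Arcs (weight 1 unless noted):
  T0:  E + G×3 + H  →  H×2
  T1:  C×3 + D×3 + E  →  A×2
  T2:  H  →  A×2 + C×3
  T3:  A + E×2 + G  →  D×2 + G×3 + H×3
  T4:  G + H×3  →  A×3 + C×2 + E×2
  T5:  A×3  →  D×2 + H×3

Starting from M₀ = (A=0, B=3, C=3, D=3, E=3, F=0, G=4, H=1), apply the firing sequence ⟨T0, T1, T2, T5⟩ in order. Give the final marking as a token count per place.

(A=1, B=3, C=3, D=2, E=1, F=0, G=1, H=4)

step 1: fire T0:  (A=0, B=3, C=3, D=3, E=3, F=0, G=4, H=1) → (A=0, B=3, C=3, D=3, E=2, F=0, G=1, H=2)
step 2: fire T1:  (A=0, B=3, C=3, D=3, E=2, F=0, G=1, H=2) → (A=2, B=3, C=0, D=0, E=1, F=0, G=1, H=2)
step 3: fire T2:  (A=2, B=3, C=0, D=0, E=1, F=0, G=1, H=2) → (A=4, B=3, C=3, D=0, E=1, F=0, G=1, H=1)
step 4: fire T5:  (A=4, B=3, C=3, D=0, E=1, F=0, G=1, H=1) → (A=1, B=3, C=3, D=2, E=1, F=0, G=1, H=4)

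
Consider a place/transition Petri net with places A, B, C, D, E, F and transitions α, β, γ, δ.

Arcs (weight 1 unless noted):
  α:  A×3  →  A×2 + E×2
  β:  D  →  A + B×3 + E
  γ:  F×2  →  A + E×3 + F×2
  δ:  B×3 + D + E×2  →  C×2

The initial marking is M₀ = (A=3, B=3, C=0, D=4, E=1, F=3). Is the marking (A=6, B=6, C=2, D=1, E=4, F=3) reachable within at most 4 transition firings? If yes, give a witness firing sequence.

YES — reachable via ⟨β, β, γ, δ⟩ (4 firings)

step 1: fire β:  (A=3, B=3, C=0, D=4, E=1, F=3) → (A=4, B=6, C=0, D=3, E=2, F=3)
step 2: fire β:  (A=4, B=6, C=0, D=3, E=2, F=3) → (A=5, B=9, C=0, D=2, E=3, F=3)
step 3: fire γ:  (A=5, B=9, C=0, D=2, E=3, F=3) → (A=6, B=9, C=0, D=2, E=6, F=3)
step 4: fire δ:  (A=6, B=9, C=0, D=2, E=6, F=3) → (A=6, B=6, C=2, D=1, E=4, F=3)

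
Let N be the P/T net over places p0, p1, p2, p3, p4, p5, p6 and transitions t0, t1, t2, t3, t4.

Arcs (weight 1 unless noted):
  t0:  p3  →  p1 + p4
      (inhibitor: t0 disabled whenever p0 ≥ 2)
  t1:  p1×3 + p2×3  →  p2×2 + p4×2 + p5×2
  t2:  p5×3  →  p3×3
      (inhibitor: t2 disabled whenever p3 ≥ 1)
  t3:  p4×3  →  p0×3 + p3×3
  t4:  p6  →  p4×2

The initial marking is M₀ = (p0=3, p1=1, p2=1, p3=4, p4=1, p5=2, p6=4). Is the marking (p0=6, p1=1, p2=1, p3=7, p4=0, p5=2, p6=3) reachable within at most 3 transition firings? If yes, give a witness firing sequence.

YES — reachable via ⟨t4, t3⟩ (2 firings)

step 1: fire t4:  (p0=3, p1=1, p2=1, p3=4, p4=1, p5=2, p6=4) → (p0=3, p1=1, p2=1, p3=4, p4=3, p5=2, p6=3)
step 2: fire t3:  (p0=3, p1=1, p2=1, p3=4, p4=3, p5=2, p6=3) → (p0=6, p1=1, p2=1, p3=7, p4=0, p5=2, p6=3)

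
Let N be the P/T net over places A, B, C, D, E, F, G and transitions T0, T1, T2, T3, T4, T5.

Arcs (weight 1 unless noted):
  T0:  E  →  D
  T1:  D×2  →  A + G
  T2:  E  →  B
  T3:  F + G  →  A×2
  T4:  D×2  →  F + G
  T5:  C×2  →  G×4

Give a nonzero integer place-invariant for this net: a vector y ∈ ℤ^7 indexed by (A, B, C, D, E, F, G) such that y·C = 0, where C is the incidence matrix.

Incidence matrix C (rows=places, cols=transitions):
       T0   T1   T2   T3   T4   T5
    A   0    1    0    2    0    0
    B   0    0    1    0    0    0
    C   0    0    0    0    0   -2
    D   1   -2    0    0   -2    0
    E  -1    0   -1    0    0    0
    F   0    0    0   -1    1    0
    G   0    1    0   -1    1    4

Candidate y = [1, 1, 2, 1, 1, 1, 1]; check y·C column-wise:
  col T0: 1·0 + 1·0 + 2·0 + 1·1 + 1·-1 + 1·0 + 1·0 = 0
  col T1: 1·1 + 1·0 + 2·0 + 1·-2 + 1·0 + 1·0 + 1·1 = 0
  col T2: 1·0 + 1·1 + 2·0 + 1·0 + 1·-1 + 1·0 + 1·0 = 0
  col T3: 1·2 + 1·0 + 2·0 + 1·0 + 1·0 + 1·-1 + 1·-1 = 0
  col T4: 1·0 + 1·0 + 2·0 + 1·-2 + 1·0 + 1·1 + 1·1 = 0
  col T5: 1·0 + 1·0 + 2·-2 + 1·0 + 1·0 + 1·0 + 1·4 = 0

y = (A:1, B:1, C:2, D:1, E:1, F:1, G:1)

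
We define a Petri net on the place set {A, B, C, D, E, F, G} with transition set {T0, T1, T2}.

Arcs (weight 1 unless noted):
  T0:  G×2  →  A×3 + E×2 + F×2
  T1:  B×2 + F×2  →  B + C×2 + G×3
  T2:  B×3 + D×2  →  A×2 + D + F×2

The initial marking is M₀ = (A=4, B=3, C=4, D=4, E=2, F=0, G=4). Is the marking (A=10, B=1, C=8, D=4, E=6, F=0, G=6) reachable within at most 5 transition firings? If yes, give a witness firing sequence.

YES — reachable via ⟨T0, T0, T1, T1⟩ (4 firings)

step 1: fire T0:  (A=4, B=3, C=4, D=4, E=2, F=0, G=4) → (A=7, B=3, C=4, D=4, E=4, F=2, G=2)
step 2: fire T0:  (A=7, B=3, C=4, D=4, E=4, F=2, G=2) → (A=10, B=3, C=4, D=4, E=6, F=4, G=0)
step 3: fire T1:  (A=10, B=3, C=4, D=4, E=6, F=4, G=0) → (A=10, B=2, C=6, D=4, E=6, F=2, G=3)
step 4: fire T1:  (A=10, B=2, C=6, D=4, E=6, F=2, G=3) → (A=10, B=1, C=8, D=4, E=6, F=0, G=6)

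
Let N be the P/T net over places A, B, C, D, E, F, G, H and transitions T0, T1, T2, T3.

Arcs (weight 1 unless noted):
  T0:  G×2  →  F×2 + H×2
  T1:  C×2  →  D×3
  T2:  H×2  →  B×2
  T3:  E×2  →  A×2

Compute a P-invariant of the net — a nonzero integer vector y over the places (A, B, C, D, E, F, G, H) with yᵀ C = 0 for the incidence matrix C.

Incidence matrix C (rows=places, cols=transitions):
       T0   T1   T2   T3
    A   0    0    0    2
    B   0    0    2    0
    C   0   -2    0    0
    D   0    3    0    0
    E   0    0    0   -2
    F   2    0    0    0
    G  -2    0    0    0
    H   2    0   -2    0

Candidate y = [0, 0, 3, 2, 0, 0, 0, 0]; check y·C column-wise:
  col T0: 3·0 + 2·0 + 0·2 + 0·-2 + 0·2 = 0
  col T1: 3·-2 + 2·3 = 0
  col T2: 0·2 + 3·0 + 2·0 + 0·-2 = 0
  col T3: 0·2 + 3·0 + 2·0 + 0·-2 = 0

y = (A:0, B:0, C:3, D:2, E:0, F:0, G:0, H:0)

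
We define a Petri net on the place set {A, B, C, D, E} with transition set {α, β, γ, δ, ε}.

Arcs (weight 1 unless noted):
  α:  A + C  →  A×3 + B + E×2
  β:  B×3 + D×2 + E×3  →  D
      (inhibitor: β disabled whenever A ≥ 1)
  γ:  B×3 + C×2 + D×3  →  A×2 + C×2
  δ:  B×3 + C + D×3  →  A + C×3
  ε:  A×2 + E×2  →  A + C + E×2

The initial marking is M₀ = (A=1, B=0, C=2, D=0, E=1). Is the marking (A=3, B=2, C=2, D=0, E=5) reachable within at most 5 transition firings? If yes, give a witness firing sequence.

step 1: fire α:  (A=1, B=0, C=2, D=0, E=1) → (A=3, B=1, C=1, D=0, E=3)
step 2: fire α:  (A=3, B=1, C=1, D=0, E=3) → (A=5, B=2, C=0, D=0, E=5)
step 3: fire ε:  (A=5, B=2, C=0, D=0, E=5) → (A=4, B=2, C=1, D=0, E=5)
step 4: fire ε:  (A=4, B=2, C=1, D=0, E=5) → (A=3, B=2, C=2, D=0, E=5)

YES — reachable via ⟨α, α, ε, ε⟩ (4 firings)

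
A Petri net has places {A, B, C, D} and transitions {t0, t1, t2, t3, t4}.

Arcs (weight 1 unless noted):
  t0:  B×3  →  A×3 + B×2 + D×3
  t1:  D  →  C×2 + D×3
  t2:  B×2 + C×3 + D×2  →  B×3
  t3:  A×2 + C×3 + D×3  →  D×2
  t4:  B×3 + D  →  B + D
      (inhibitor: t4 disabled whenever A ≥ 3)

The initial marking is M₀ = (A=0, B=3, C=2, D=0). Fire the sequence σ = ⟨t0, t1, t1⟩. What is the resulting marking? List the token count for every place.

step 1: fire t0:  (A=0, B=3, C=2, D=0) → (A=3, B=2, C=2, D=3)
step 2: fire t1:  (A=3, B=2, C=2, D=3) → (A=3, B=2, C=4, D=5)
step 3: fire t1:  (A=3, B=2, C=4, D=5) → (A=3, B=2, C=6, D=7)

(A=3, B=2, C=6, D=7)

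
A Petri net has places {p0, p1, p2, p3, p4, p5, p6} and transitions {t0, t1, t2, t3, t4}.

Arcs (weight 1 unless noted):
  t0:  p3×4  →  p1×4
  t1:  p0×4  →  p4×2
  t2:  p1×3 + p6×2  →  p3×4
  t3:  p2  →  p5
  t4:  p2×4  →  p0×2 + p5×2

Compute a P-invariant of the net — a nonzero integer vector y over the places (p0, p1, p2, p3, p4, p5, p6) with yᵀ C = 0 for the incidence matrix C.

Incidence matrix C (rows=places, cols=transitions):
       t0   t1   t2   t3   t4
   p0   0   -4    0    0    2
   p1   4    0   -3    0    0
   p2   0    0    0   -1   -4
   p3  -4    0    4    0    0
   p4   0    2    0    0    0
   p5   0    0    0    1    2
   p6   0    0   -2    0    0

Candidate y = [1, 0, 1, 0, 2, 1, 0]; check y·C column-wise:
  col t0: 1·0 + 0·4 + 1·0 + 0·-4 + 2·0 + 1·0 = 0
  col t1: 1·-4 + 1·0 + 2·2 + 1·0 = 0
  col t2: 1·0 + 0·-3 + 1·0 + 0·4 + 2·0 + 1·0 + 0·-2 = 0
  col t3: 1·0 + 1·-1 + 2·0 + 1·1 = 0
  col t4: 1·2 + 1·-4 + 2·0 + 1·2 = 0

y = (p0:1, p1:0, p2:1, p3:0, p4:2, p5:1, p6:0)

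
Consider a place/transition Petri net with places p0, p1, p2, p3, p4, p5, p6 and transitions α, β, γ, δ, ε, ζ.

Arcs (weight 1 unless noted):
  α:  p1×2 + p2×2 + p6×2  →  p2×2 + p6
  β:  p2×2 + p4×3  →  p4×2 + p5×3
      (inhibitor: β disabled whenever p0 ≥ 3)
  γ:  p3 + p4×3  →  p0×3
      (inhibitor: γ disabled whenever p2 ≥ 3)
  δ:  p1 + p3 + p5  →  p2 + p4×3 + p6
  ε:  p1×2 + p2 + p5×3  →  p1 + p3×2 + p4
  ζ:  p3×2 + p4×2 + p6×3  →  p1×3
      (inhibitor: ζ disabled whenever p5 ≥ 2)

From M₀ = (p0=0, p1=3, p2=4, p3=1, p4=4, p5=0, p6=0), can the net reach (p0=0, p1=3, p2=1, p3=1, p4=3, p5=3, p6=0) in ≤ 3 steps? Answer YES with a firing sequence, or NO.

depth 0: 1 marking
depth 1: 2 markings reached so far
depth 2: 6 markings reached so far
depth 3: 8 markings reached so far
target is not among the 8 markings reachable within 3 steps

NO — not reachable within 3 firings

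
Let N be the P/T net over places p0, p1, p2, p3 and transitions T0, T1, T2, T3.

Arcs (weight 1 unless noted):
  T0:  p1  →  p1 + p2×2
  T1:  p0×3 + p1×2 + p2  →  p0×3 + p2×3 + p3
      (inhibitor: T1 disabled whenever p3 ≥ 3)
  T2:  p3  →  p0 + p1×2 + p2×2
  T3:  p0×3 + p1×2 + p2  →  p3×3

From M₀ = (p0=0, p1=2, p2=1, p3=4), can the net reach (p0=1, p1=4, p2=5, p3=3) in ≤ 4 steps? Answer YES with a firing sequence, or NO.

YES — reachable via ⟨T0, T2⟩ (2 firings)

step 1: fire T0:  (p0=0, p1=2, p2=1, p3=4) → (p0=0, p1=2, p2=3, p3=4)
step 2: fire T2:  (p0=0, p1=2, p2=3, p3=4) → (p0=1, p1=4, p2=5, p3=3)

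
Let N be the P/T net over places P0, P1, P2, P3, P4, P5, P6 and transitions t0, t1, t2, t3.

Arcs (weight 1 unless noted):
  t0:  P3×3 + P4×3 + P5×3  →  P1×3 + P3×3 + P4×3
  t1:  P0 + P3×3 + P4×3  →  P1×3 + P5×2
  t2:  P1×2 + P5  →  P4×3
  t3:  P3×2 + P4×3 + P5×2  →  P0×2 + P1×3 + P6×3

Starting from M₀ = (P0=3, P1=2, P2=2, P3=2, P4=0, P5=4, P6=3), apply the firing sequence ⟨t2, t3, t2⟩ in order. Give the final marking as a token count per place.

step 1: fire t2:  (P0=3, P1=2, P2=2, P3=2, P4=0, P5=4, P6=3) → (P0=3, P1=0, P2=2, P3=2, P4=3, P5=3, P6=3)
step 2: fire t3:  (P0=3, P1=0, P2=2, P3=2, P4=3, P5=3, P6=3) → (P0=5, P1=3, P2=2, P3=0, P4=0, P5=1, P6=6)
step 3: fire t2:  (P0=5, P1=3, P2=2, P3=0, P4=0, P5=1, P6=6) → (P0=5, P1=1, P2=2, P3=0, P4=3, P5=0, P6=6)

(P0=5, P1=1, P2=2, P3=0, P4=3, P5=0, P6=6)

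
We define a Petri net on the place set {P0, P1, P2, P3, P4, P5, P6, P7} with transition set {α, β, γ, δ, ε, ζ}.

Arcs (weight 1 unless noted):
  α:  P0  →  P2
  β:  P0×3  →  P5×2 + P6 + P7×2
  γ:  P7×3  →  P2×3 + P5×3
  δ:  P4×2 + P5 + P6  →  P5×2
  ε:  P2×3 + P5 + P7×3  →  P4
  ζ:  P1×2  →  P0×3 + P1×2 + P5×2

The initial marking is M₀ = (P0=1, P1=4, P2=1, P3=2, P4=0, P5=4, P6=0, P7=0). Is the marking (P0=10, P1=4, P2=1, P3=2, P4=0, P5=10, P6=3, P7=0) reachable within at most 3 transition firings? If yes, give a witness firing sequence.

depth 0: 1 marking
depth 1: 3 markings reached so far
depth 2: 6 markings reached so far
depth 3: 11 markings reached so far
target is not among the 11 markings reachable within 3 steps

NO — not reachable within 3 firings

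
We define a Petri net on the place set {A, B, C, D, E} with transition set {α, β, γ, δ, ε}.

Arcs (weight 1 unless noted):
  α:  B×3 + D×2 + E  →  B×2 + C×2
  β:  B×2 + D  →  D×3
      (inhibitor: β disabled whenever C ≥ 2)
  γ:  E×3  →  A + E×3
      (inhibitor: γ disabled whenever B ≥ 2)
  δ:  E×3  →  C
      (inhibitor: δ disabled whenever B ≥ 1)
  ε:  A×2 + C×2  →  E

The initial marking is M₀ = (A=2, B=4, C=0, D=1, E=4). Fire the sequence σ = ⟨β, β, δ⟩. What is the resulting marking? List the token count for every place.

step 1: fire β:  (A=2, B=4, C=0, D=1, E=4) → (A=2, B=2, C=0, D=3, E=4)
step 2: fire β:  (A=2, B=2, C=0, D=3, E=4) → (A=2, B=0, C=0, D=5, E=4)
step 3: fire δ:  (A=2, B=0, C=0, D=5, E=4) → (A=2, B=0, C=1, D=5, E=1)

(A=2, B=0, C=1, D=5, E=1)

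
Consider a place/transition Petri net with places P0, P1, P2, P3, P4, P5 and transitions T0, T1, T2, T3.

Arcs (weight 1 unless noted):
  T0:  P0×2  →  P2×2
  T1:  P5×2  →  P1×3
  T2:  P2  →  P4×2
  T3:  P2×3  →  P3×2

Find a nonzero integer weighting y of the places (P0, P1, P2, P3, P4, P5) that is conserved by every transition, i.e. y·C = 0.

y = (P0:2, P1:0, P2:2, P3:3, P4:1, P5:0)

Incidence matrix C (rows=places, cols=transitions):
       T0   T1   T2   T3
   P0  -2    0    0    0
   P1   0    3    0    0
   P2   2    0   -1   -3
   P3   0    0    0    2
   P4   0    0    2    0
   P5   0   -2    0    0

Candidate y = [2, 0, 2, 3, 1, 0]; check y·C column-wise:
  col T0: 2·-2 + 2·2 + 3·0 + 1·0 = 0
  col T1: 2·0 + 0·3 + 2·0 + 3·0 + 1·0 + 0·-2 = 0
  col T2: 2·0 + 2·-1 + 3·0 + 1·2 = 0
  col T3: 2·0 + 2·-3 + 3·2 + 1·0 = 0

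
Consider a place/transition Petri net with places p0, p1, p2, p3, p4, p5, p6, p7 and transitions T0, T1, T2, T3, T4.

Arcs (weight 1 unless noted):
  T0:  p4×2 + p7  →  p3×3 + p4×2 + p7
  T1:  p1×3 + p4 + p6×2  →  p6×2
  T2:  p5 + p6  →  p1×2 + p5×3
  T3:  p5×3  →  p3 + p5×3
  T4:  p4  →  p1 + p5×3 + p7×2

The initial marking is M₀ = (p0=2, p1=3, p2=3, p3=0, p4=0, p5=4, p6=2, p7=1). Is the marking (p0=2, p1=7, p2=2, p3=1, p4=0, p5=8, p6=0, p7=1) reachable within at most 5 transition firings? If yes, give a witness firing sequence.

NO — not reachable within 5 firings

depth 0: 1 marking
depth 1: 3 markings reached so far
depth 2: 6 markings reached so far
depth 3: 9 markings reached so far
depth 4: 12 markings reached so far
depth 5: 15 markings reached so far
target is not among the 15 markings reachable within 5 steps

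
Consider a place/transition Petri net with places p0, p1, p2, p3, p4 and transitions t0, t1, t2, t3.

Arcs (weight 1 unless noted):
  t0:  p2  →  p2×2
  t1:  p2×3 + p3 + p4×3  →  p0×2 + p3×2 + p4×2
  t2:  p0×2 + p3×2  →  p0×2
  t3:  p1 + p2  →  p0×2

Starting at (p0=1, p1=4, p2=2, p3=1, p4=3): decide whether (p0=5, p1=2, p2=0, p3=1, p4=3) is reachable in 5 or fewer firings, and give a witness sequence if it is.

step 1: fire t3:  (p0=1, p1=4, p2=2, p3=1, p4=3) → (p0=3, p1=3, p2=1, p3=1, p4=3)
step 2: fire t3:  (p0=3, p1=3, p2=1, p3=1, p4=3) → (p0=5, p1=2, p2=0, p3=1, p4=3)

YES — reachable via ⟨t3, t3⟩ (2 firings)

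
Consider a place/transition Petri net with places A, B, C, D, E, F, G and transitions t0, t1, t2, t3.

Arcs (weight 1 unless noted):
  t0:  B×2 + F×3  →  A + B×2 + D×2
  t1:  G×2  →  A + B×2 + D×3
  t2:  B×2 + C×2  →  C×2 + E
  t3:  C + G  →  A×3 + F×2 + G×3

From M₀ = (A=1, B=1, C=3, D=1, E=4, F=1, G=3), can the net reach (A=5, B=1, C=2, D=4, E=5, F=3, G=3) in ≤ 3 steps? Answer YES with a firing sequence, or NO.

step 1: fire t1:  (A=1, B=1, C=3, D=1, E=4, F=1, G=3) → (A=2, B=3, C=3, D=4, E=4, F=1, G=1)
step 2: fire t2:  (A=2, B=3, C=3, D=4, E=4, F=1, G=1) → (A=2, B=1, C=3, D=4, E=5, F=1, G=1)
step 3: fire t3:  (A=2, B=1, C=3, D=4, E=5, F=1, G=1) → (A=5, B=1, C=2, D=4, E=5, F=3, G=3)

YES — reachable via ⟨t1, t2, t3⟩ (3 firings)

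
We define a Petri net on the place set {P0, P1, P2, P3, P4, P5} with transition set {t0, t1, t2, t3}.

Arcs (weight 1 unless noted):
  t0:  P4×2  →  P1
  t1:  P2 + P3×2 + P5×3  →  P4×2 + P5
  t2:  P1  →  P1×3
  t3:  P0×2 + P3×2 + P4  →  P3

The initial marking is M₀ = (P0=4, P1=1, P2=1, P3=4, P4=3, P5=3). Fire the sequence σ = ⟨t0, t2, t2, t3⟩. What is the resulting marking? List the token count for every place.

(P0=2, P1=6, P2=1, P3=3, P4=0, P5=3)

step 1: fire t0:  (P0=4, P1=1, P2=1, P3=4, P4=3, P5=3) → (P0=4, P1=2, P2=1, P3=4, P4=1, P5=3)
step 2: fire t2:  (P0=4, P1=2, P2=1, P3=4, P4=1, P5=3) → (P0=4, P1=4, P2=1, P3=4, P4=1, P5=3)
step 3: fire t2:  (P0=4, P1=4, P2=1, P3=4, P4=1, P5=3) → (P0=4, P1=6, P2=1, P3=4, P4=1, P5=3)
step 4: fire t3:  (P0=4, P1=6, P2=1, P3=4, P4=1, P5=3) → (P0=2, P1=6, P2=1, P3=3, P4=0, P5=3)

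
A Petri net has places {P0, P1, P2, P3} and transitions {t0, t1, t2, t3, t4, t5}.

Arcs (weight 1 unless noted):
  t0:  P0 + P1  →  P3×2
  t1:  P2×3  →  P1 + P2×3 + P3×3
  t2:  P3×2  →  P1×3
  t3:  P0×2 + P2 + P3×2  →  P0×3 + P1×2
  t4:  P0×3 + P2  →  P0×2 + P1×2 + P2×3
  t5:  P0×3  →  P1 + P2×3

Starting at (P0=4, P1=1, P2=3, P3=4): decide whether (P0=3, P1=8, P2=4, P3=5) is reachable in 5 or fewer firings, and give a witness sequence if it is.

step 1: fire t0:  (P0=4, P1=1, P2=3, P3=4) → (P0=3, P1=0, P2=3, P3=6)
step 2: fire t1:  (P0=3, P1=0, P2=3, P3=6) → (P0=3, P1=1, P2=3, P3=9)
step 3: fire t2:  (P0=3, P1=1, P2=3, P3=9) → (P0=3, P1=4, P2=3, P3=7)
step 4: fire t3:  (P0=3, P1=4, P2=3, P3=7) → (P0=4, P1=6, P2=2, P3=5)
step 5: fire t4:  (P0=4, P1=6, P2=2, P3=5) → (P0=3, P1=8, P2=4, P3=5)

YES — reachable via ⟨t0, t1, t2, t3, t4⟩ (5 firings)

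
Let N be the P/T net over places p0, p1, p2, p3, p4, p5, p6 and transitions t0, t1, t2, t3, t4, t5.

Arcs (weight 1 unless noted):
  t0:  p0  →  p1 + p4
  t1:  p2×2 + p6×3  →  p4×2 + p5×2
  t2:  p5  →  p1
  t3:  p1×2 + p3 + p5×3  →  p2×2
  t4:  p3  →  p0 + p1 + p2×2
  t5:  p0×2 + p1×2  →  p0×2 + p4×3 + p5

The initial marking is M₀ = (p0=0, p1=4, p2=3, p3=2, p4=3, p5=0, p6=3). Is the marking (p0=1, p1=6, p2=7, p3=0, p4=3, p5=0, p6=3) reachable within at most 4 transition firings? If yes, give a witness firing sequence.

NO — not reachable within 4 firings

depth 0: 1 marking
depth 1: 3 markings reached so far
depth 2: 7 markings reached so far
depth 3: 13 markings reached so far
depth 4: 22 markings reached so far
target is not among the 22 markings reachable within 4 steps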